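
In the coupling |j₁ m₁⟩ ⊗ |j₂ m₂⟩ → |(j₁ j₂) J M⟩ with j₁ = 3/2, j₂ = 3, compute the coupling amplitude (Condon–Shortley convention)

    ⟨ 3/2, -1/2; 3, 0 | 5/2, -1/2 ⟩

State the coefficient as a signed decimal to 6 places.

−√(6/35) = -0.414039

triangle: 2!·1!·4!/8! = 48/40320
(j±m)!: 1!·2!·3!·3!·2!·3! = 864
prefactor² = (2J+1)·Δ·N² = 216/35
  k=1: −1/(1!·1!·1!·2!·0!·2!) = -1/4
  k=2: +1/(2!·0!·0!·1!·1!·3!) = 1/12
Σ = -1/6  ⇒  CG² = 216/35·(-1/6)² = 6/35
CG = −√(6/35) = -0.414039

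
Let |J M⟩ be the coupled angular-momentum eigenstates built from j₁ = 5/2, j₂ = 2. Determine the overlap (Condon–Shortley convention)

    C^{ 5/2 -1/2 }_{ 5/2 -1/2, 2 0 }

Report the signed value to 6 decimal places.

−√(8/35) ≈ -0.478091

triangle: 2!*3!*2!/8! = 24/40320
(j±m)!: 2!*3!*2!*2!*2!*3! = 576
prefactor² = (2J+1)*Δ*N² = 72/35
  k=0: +1/(0!*2!*3!*2!*0!*0!) = 1/24
  k=1: −1/(1!*1!*2!*1!*1!*1!) = -1/2
  k=2: +1/(2!*0!*1!*0!*2!*2!) = 1/8
Σ = -1/3  ⇒  CG² = 72/35*(-1/3)² = 8/35
CG = −√(8/35) = -0.478091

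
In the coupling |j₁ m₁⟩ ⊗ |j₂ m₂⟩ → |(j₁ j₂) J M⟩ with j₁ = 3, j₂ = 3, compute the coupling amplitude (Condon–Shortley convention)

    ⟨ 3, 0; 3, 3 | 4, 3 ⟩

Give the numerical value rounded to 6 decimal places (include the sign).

√[9·2!4!4!/11! · 3!3!6!0!7!1!] = √(373248/11)
  +(−1)^2/∏(2,0,1,4,3,0)! = 1/288  (running 1/288)
⟨..|..⟩ = √(373248/11)·(1/288) = +0.639602

+0.639602  (= +√(9/22))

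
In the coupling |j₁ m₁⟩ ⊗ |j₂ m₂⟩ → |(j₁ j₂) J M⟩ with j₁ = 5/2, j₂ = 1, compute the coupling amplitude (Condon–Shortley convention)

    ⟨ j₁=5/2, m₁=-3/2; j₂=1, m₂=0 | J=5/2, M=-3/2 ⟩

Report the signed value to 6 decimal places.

-0.507093

triangle: 1!·4!·1!/7! = 24/5040
(j±m)!: 1!·4!·1!·1!·1!·4! = 576
prefactor² = (2J+1)·Δ·N² = 576/35
  k=0: +1/(0!·1!·4!·1!·0!·0!) = 1/24
  k=1: −1/(1!·0!·3!·0!·1!·1!) = -1/6
Σ = -1/8  ⇒  CG² = 576/35·(-1/8)² = 9/35
CG = −√(9/35) = -0.507093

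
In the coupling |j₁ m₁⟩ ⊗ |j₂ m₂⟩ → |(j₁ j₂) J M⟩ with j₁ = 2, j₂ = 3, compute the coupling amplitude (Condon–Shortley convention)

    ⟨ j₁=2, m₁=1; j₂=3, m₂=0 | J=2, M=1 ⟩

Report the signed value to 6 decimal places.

triangle: 3!*1!*3!/8! = 36/40320
(j±m)!: 3!*1!*3!*3!*3!*1! = 1296
prefactor² = (2J+1)*Δ*N² = 81/14
  k=0: +1/(0!*3!*1!*3!*0!*0!) = 1/36
  k=1: −1/(1!*2!*0!*2!*1!*1!) = -1/4
Σ = -2/9  ⇒  CG² = 81/14*(-2/9)² = 2/7
CG = −√(2/7) = -0.534522

−√(2/7) = -0.534522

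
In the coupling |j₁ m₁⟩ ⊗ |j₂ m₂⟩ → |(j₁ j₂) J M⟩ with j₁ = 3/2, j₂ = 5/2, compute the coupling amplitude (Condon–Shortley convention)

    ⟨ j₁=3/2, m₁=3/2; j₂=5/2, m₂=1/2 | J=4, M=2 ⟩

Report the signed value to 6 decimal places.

+0.597614  (= +√(5/14))

√[9·0!3!5!/9! · 3!0!3!2!6!2!] = √(12960/7)
  +(−1)^0/∏(0,0,0,3,3,2)! = 1/72  (running 1/72)
⟨..|..⟩ = √(12960/7)·(1/72) = +0.597614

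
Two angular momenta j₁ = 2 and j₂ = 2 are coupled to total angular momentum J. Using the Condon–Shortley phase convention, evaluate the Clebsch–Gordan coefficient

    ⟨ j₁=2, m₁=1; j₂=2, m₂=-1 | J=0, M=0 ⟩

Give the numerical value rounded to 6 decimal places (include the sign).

j₁+j₂−J=4  J+j₁−j₂=0  J−j₁+j₂=0  j₁+j₂+J+1=5
(j₁±m₁, j₂±m₂, J±M) = (3,1,1,3,0,0)
P² = 36/5
sum k=1..1:
  [1] −1/6 = -1/6
S = -1/6
C² = P²·S² = 1/5 ; C = -0.447214

−√(1/5) ≈ -0.447214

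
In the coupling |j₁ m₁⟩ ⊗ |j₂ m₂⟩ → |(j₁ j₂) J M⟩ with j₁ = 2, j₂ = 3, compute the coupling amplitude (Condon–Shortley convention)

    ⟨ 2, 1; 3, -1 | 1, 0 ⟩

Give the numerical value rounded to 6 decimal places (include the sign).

√[3·4!0!2!/7! · 3!1!2!4!1!1!] = √(288/35)
  +(−1)^1/∏(1,3,0,1,0,1)! = -1/6  (running -1/6)
⟨..|..⟩ = √(288/35)·(-1/6) = -0.478091

-0.478091  (= −√(8/35))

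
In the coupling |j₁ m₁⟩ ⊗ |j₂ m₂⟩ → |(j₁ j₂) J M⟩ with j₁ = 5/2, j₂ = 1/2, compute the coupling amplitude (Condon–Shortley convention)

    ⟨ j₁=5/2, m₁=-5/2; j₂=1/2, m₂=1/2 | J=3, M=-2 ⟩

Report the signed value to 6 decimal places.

+0.408248  (= +√(1/6))

triangle: 0!×5!×1!/7! = 120/5040
(j±m)!: 0!×5!×1!×0!×1!×5! = 14400
prefactor² = (2J+1)×Δ×N² = 2400
  k=0: +1/(0!×0!×5!×1!×0!×0!) = 1/120
Σ = 1/120  ⇒  CG² = 2400×1/120² = 1/6
CG = +√(1/6) = +0.408248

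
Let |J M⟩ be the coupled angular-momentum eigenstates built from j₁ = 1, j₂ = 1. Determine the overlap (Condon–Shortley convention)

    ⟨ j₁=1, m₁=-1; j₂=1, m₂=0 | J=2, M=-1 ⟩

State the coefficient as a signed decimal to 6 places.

j₁+j₂−J=0  J+j₁−j₂=2  J−j₁+j₂=2  j₁+j₂+J+1=5
(j₁±m₁, j₂±m₂, J±M) = (0,2,1,1,1,3)
P² = 2
sum k=0..0:
  [0] +1/2 = 1/2
S = 1/2
C² = P²·S² = 1/2 ; C = +0.707107

+√(1/2) = +0.707107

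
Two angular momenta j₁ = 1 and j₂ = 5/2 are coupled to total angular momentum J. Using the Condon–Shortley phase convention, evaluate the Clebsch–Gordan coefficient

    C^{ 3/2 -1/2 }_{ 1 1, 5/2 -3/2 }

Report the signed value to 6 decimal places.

+0.632456  (= +√(2/5))

j₁+j₂−J=2  J+j₁−j₂=0  J−j₁+j₂=3  j₁+j₂+J+1=6
(j₁±m₁, j₂±m₂, J±M) = (2,0,1,4,1,2)
P² = 32/5
sum k=0..0:
  [0] +1/4 = 1/4
S = 1/4
C² = P²·S² = 2/5 ; C = +0.632456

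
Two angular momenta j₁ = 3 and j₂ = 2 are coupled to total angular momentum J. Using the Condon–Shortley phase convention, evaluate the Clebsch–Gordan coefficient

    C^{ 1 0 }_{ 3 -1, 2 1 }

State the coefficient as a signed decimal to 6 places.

triangle: 4!·2!·0!/7! = 48/5040
(j±m)!: 2!·4!·3!·1!·1!·1! = 288
prefactor² = (2J+1)·Δ·N² = 288/35
  k=3: −1/(3!·1!·1!·0!·1!·0!) = -1/6
Σ = -1/6  ⇒  CG² = 288/35·(-1/6)² = 8/35
CG = −√(8/35) = -0.478091

−√(8/35) ≈ -0.478091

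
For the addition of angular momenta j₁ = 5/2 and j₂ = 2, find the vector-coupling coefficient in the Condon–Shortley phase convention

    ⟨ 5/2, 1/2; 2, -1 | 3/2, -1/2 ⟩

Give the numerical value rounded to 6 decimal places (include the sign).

j₁+j₂−J=3  J+j₁−j₂=2  J−j₁+j₂=1  j₁+j₂+J+1=7
(j₁±m₁, j₂±m₂, J±M) = (3,2,1,3,1,2)
P² = 48/35
sum k=0..1:
  [0] +1/12 = 1/12
  [1] −1/2 = -1/2
S = -5/12
C² = P²·S² = 5/21 ; C = -0.487950

-0.487950  (= −√(5/21))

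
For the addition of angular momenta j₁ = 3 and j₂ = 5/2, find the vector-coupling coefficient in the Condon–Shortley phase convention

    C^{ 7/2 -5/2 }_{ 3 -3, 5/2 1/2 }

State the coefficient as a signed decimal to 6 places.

+√(3/7) ≈ +0.654654

triangle: 2!×4!×3!/10! = 288/3628800
(j±m)!: 0!×6!×3!×2!×1!×6! = 6220800
prefactor² = (2J+1)×Δ×N² = 27648/7
  k=2: +1/(2!×0!×4!×1!×0!×2!) = 1/96
Σ = 1/96  ⇒  CG² = 27648/7×1/96² = 3/7
CG = +√(3/7) = +0.654654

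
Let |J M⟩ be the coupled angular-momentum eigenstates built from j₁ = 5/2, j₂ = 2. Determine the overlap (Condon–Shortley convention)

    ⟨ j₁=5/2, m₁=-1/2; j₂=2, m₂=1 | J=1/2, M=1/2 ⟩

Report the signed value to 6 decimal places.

√[2·4!1!0!/6! · 2!3!3!1!1!0!] = √(24/5)
  +(−1)^3/∏(3,1,0,0,1,0)! = -1/6  (running -1/6)
⟨..|..⟩ = √(24/5)·(-1/6) = -0.365148

-0.365148  (= −√(2/15))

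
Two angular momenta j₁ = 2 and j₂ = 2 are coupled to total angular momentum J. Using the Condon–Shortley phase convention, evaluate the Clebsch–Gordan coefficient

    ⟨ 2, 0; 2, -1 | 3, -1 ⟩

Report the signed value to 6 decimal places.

√[7·1!3!3!/8! · 2!2!1!3!2!4!] = √(36/5)
  +(−1)^0/∏(0,1,2,1,1,2)! = 1/4  (running 1/4)
  +(−1)^1/∏(1,0,1,0,2,3)! = -1/12  (running 1/6)
⟨..|..⟩ = √(36/5)·(1/6) = +0.447214

+0.447214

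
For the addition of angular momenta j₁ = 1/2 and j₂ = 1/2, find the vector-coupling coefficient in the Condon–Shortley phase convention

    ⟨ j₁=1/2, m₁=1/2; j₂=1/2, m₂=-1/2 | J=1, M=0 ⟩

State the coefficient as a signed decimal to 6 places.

√[3·0!1!1!/3! · 1!0!0!1!1!1!] = √(1/2)
  +(−1)^0/∏(0,0,0,0,1,1)! = 1  (running 1)
⟨..|..⟩ = √(1/2)·(1) = +0.707107

+√(1/2) ≈ +0.707107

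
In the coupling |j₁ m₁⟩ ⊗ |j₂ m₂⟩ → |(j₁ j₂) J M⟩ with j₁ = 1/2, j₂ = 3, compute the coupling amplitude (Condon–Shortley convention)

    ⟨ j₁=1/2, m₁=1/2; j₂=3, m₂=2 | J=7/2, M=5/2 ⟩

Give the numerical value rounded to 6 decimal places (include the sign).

+0.925820  (= +√(6/7))

√[8·0!1!6!/8! · 1!0!5!1!6!1!] = √(86400/7)
  +(−1)^0/∏(0,0,0,5,1,1)! = 1/120  (running 1/120)
⟨..|..⟩ = √(86400/7)·(1/120) = +0.925820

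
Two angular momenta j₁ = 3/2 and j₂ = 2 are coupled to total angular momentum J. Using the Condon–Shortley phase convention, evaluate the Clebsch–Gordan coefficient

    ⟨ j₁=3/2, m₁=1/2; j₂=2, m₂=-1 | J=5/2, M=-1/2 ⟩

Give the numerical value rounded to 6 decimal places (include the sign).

triangle: 1!·2!·3!/7! = 12/5040
(j±m)!: 2!·1!·1!·3!·2!·3! = 144
prefactor² = (2J+1)·Δ·N² = 72/35
  k=0: +1/(0!·1!·1!·1!·1!·2!) = 1/2
  k=1: −1/(1!·0!·0!·0!·2!·3!) = -1/12
Σ = 5/12  ⇒  CG² = 72/35·5/12² = 5/14
CG = +√(5/14) = +0.597614

+√(5/14) ≈ +0.597614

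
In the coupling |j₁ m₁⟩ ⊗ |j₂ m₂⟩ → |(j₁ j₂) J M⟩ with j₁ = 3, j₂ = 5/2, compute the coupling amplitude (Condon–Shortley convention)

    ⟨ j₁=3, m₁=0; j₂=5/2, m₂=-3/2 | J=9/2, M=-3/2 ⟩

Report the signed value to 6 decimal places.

triangle: 1!·5!·4!/11! = 2880/39916800
(j±m)!: 3!·3!·1!·4!·3!·6! = 3732480
prefactor² = (2J+1)·Δ·N² = 207360/77
  k=0: +1/(0!·1!·3!·1!·2!·3!) = 1/72
  k=1: −1/(1!·0!·2!·0!·3!·4!) = -1/288
Σ = 1/96  ⇒  CG² = 207360/77·1/96² = 45/154
CG = +√(45/154) = +0.540562

+0.540562  (= +√(45/154))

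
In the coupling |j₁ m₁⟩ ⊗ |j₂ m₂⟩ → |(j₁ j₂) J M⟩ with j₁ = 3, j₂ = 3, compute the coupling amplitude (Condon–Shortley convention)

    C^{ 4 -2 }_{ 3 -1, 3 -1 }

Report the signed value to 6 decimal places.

−√(20/77) ≈ -0.509647

triangle: 2!*4!*4!/11! = 1152/39916800
(j±m)!: 2!*4!*2!*4!*2!*6! = 3317760
prefactor² = (2J+1)*Δ*N² = 331776/385
  k=0: +1/(0!*2!*4!*2!*0!*2!) = 1/192
  k=1: −1/(1!*1!*3!*1!*1!*3!) = -1/36
  k=2: +1/(2!*0!*2!*0!*2!*4!) = 1/192
Σ = -5/288  ⇒  CG² = 331776/385*(-5/288)² = 20/77
CG = −√(20/77) = -0.509647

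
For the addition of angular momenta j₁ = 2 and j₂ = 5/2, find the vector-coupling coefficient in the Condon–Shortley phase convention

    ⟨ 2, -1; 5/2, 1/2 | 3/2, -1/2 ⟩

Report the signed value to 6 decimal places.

√[4·3!1!2!/7! · 1!3!3!2!1!2!] = √(48/35)
  +(−1)^2/∏(2,1,1,1,0,1)! = 1/2  (running 1/2)
  +(−1)^3/∏(3,0,0,0,1,2)! = -1/12  (running 5/12)
⟨..|..⟩ = √(48/35)·(5/12) = +0.487950

+√(5/21) ≈ +0.487950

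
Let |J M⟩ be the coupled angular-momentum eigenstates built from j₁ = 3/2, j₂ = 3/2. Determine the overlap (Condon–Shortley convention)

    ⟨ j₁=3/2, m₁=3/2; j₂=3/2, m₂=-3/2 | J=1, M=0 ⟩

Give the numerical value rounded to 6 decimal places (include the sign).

j₁+j₂−J=2  J+j₁−j₂=1  J−j₁+j₂=1  j₁+j₂+J+1=5
(j₁±m₁, j₂±m₂, J±M) = (3,0,0,3,1,1)
P² = 9/5
sum k=0..0:
  [0] +1/2 = 1/2
S = 1/2
C² = P²·S² = 9/20 ; C = +0.670820

+0.670820  (= +√(9/20))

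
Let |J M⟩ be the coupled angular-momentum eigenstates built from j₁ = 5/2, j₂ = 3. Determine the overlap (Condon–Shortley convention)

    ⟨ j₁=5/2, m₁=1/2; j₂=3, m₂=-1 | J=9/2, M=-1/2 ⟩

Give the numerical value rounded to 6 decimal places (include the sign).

triangle: 1!×4!×5!/11! = 2880/39916800
(j±m)!: 3!×2!×2!×4!×4!×5! = 1658880
prefactor² = (2J+1)×Δ×N² = 92160/77
  k=0: +1/(0!×1!×2!×2!×2!×3!) = 1/48
  k=1: −1/(1!×0!×1!×1!×3!×4!) = -1/144
Σ = 1/72  ⇒  CG² = 92160/77×1/72² = 160/693
CG = +√(160/693) = +0.480500

+0.480500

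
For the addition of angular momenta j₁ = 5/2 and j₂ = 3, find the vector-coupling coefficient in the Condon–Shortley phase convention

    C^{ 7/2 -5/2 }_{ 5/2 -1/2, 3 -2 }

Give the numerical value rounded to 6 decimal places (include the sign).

-0.178174

triangle: 2!·3!·4!/10! = 288/3628800
(j±m)!: 2!·3!·1!·5!·1!·6! = 1036800
prefactor² = (2J+1)·Δ·N² = 4608/7
  k=0: +1/(0!·2!·3!·1!·0!·3!) = 1/72
  k=1: −1/(1!·1!·2!·0!·1!·4!) = -1/48
Σ = -1/144  ⇒  CG² = 4608/7·(-1/144)² = 2/63
CG = −√(2/63) = -0.178174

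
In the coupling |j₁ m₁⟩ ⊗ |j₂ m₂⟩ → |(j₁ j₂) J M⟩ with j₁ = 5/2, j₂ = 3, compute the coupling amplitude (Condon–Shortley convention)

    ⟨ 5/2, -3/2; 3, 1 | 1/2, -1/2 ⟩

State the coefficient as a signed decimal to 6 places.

+√(2/21) = +0.308607

j₁+j₂−J=5  J+j₁−j₂=0  J−j₁+j₂=1  j₁+j₂+J+1=7
(j₁±m₁, j₂±m₂, J±M) = (1,4,4,2,0,1)
P² = 384/7
sum k=4..4:
  [4] +1/24 = 1/24
S = 1/24
C² = P²·S² = 2/21 ; C = +0.308607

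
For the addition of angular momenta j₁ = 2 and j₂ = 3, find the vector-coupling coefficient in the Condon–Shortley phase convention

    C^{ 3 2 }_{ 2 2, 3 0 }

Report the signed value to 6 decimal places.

triangle: 2!*2!*4!/9! = 96/362880
(j±m)!: 4!*0!*3!*3!*5!*1! = 103680
prefactor² = (2J+1)*Δ*N² = 192
  k=0: +1/(0!*2!*0!*3!*2!*1!) = 1/24
Σ = 1/24  ⇒  CG² = 192*1/24² = 1/3
CG = +√(1/3) = +0.577350

+0.577350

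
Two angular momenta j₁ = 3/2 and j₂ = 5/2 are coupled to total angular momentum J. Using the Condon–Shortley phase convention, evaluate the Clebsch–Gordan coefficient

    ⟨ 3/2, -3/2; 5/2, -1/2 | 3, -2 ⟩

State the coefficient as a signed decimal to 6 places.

−√(1/2) = -0.707107

triangle: 1!×2!×4!/8! = 48/40320
(j±m)!: 0!×3!×2!×3!×1!×5! = 8640
prefactor² = (2J+1)×Δ×N² = 72
  k=1: −1/(1!×0!×2!×1!×0!×3!) = -1/12
Σ = -1/12  ⇒  CG² = 72×(-1/12)² = 1/2
CG = −√(1/2) = -0.707107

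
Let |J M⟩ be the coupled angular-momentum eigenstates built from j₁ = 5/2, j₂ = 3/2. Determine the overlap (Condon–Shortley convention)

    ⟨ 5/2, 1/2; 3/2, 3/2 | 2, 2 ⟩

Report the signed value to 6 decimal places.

√[5·2!3!1!/7! · 3!2!3!0!4!0!] = √(144/7)
  +(−1)^2/∏(2,0,0,1,3,0)! = 1/12  (running 1/12)
⟨..|..⟩ = √(144/7)·(1/12) = +0.377964

+√(1/7) ≈ +0.377964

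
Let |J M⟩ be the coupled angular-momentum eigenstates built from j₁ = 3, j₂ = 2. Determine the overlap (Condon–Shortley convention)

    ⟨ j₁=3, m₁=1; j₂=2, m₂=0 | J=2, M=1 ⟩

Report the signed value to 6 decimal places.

triangle: 3!*3!*1!/8! = 36/40320
(j±m)!: 4!*2!*2!*2!*3!*1! = 1152
prefactor² = (2J+1)*Δ*N² = 36/7
  k=1: −1/(1!*2!*1!*1!*2!*0!) = -1/4
  k=2: +1/(2!*1!*0!*0!*3!*1!) = 1/12
Σ = -1/6  ⇒  CG² = 36/7*(-1/6)² = 1/7
CG = −√(1/7) = -0.377964

-0.377964  (= −√(1/7))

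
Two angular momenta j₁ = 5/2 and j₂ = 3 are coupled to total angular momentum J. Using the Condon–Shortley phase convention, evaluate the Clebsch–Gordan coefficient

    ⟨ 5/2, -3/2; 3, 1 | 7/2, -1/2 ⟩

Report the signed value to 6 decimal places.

+√(8/63) ≈ +0.356348

triangle: 2!*3!*4!/10! = 288/3628800
(j±m)!: 1!*4!*4!*2!*3!*4! = 165888
prefactor² = (2J+1)*Δ*N² = 18432/175
  k=1: −1/(1!*1!*3!*3!*0!*1!) = -1/36
  k=2: +1/(2!*0!*2!*2!*1!*2!) = 1/16
Σ = 5/144  ⇒  CG² = 18432/175*5/144² = 8/63
CG = +√(8/63) = +0.356348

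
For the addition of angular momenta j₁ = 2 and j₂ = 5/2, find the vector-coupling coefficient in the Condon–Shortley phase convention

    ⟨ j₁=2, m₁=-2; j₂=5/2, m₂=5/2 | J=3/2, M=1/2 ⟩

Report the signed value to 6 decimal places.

-0.617213

√[4·3!1!2!/7! · 0!4!5!0!2!1!] = √(384/7)
  +(−1)^3/∏(3,0,1,2,0,0)! = -1/12  (running -1/12)
⟨..|..⟩ = √(384/7)·(-1/12) = -0.617213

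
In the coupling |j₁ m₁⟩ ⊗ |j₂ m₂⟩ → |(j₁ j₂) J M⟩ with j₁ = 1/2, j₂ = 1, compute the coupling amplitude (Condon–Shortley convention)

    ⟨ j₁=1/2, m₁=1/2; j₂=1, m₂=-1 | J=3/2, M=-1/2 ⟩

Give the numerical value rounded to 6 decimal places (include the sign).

+√(1/3) = +0.577350

triangle: 0!*1!*2!/4! = 2/24
(j±m)!: 1!*0!*0!*2!*1!*2! = 4
prefactor² = (2J+1)*Δ*N² = 4/3
  k=0: +1/(0!*0!*0!*0!*1!*2!) = 1/2
Σ = 1/2  ⇒  CG² = 4/3*1/2² = 1/3
CG = +√(1/3) = +0.577350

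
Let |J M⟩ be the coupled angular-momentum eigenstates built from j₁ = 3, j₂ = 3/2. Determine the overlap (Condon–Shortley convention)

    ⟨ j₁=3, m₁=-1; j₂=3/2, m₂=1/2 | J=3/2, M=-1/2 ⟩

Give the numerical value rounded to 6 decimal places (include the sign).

triangle: 3!·3!·0!/7! = 36/5040
(j±m)!: 2!·4!·2!·1!·1!·2! = 192
prefactor² = (2J+1)·Δ·N² = 192/35
  k=2: +1/(2!·1!·2!·0!·1!·0!) = 1/4
Σ = 1/4  ⇒  CG² = 192/35·1/4² = 12/35
CG = +√(12/35) = +0.585540

+√(12/35) ≈ +0.585540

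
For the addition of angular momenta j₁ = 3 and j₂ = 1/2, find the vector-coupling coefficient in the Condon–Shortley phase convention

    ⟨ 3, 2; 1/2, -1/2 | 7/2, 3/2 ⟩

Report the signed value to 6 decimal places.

+0.534522  (= +√(2/7))

j₁+j₂−J=0  J+j₁−j₂=6  J−j₁+j₂=1  j₁+j₂+J+1=8
(j₁±m₁, j₂±m₂, J±M) = (5,1,0,1,5,2)
P² = 28800/7
sum k=0..0:
  [0] +1/120 = 1/120
S = 1/120
C² = P²·S² = 2/7 ; C = +0.534522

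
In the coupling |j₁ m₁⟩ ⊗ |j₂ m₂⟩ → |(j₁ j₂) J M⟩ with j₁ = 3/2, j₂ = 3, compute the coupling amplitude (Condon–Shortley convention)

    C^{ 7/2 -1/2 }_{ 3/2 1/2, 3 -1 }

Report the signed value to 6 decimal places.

+0.534522  (= +√(2/7))

triangle: 1!×2!×5!/9! = 240/362880
(j±m)!: 2!×1!×2!×4!×3!×4! = 13824
prefactor² = (2J+1)×Δ×N² = 512/7
  k=0: +1/(0!×1!×1!×2!×1!×3!) = 1/12
  k=1: −1/(1!×0!×0!×1!×2!×4!) = -1/48
Σ = 1/16  ⇒  CG² = 512/7×1/16² = 2/7
CG = +√(2/7) = +0.534522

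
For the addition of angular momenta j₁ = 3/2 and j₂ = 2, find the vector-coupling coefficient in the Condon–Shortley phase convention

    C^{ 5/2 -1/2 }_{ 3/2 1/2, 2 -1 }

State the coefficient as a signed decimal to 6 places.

+√(5/14) = +0.597614

j₁+j₂−J=1  J+j₁−j₂=2  J−j₁+j₂=3  j₁+j₂+J+1=7
(j₁±m₁, j₂±m₂, J±M) = (2,1,1,3,2,3)
P² = 72/35
sum k=0..1:
  [0] +1/2 = 1/2
  [1] −1/12 = -1/12
S = 5/12
C² = P²·S² = 5/14 ; C = +0.597614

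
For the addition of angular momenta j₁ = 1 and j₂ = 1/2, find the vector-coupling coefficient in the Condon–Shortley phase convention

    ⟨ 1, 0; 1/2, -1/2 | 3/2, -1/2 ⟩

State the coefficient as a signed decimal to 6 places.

+√(2/3) = +0.816497

triangle: 0!×2!×1!/4! = 2/24
(j±m)!: 1!×1!×0!×1!×1!×2! = 2
prefactor² = (2J+1)×Δ×N² = 2/3
  k=0: +1/(0!×0!×1!×0!×1!×1!) = 1
Σ = 1  ⇒  CG² = 2/3×1² = 2/3
CG = +√(2/3) = +0.816497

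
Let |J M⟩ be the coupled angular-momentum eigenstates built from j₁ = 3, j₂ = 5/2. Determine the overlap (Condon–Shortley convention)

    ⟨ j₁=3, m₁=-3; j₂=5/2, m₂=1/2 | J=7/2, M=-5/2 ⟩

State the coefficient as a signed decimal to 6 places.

+0.654654  (= +√(3/7))

√[8·2!4!3!/10! · 0!6!3!2!1!6!] = √(27648/7)
  +(−1)^2/∏(2,0,4,1,0,2)! = 1/96  (running 1/96)
⟨..|..⟩ = √(27648/7)·(1/96) = +0.654654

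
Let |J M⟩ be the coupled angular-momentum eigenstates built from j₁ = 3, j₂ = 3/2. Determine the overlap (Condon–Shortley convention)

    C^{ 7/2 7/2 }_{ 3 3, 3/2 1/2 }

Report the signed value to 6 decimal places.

j₁+j₂−J=1  J+j₁−j₂=5  J−j₁+j₂=2  j₁+j₂+J+1=9
(j₁±m₁, j₂±m₂, J±M) = (6,0,2,1,7,0)
P² = 38400
sum k=0..0:
  [0] +1/240 = 1/240
S = 1/240
C² = P²·S² = 2/3 ; C = +0.816497

+√(2/3) = +0.816497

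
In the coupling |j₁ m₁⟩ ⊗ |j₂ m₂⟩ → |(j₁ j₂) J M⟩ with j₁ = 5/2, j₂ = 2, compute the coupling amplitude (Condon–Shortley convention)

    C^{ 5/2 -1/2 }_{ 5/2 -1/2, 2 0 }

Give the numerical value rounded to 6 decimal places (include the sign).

√[6·2!3!2!/8! · 2!3!2!2!2!3!] = √(72/35)
  +(−1)^0/∏(0,2,3,2,0,0)! = 1/24  (running 1/24)
  +(−1)^1/∏(1,1,2,1,1,1)! = -1/2  (running -11/24)
  +(−1)^2/∏(2,0,1,0,2,2)! = 1/8  (running -1/3)
⟨..|..⟩ = √(72/35)·(-1/3) = -0.478091

-0.478091  (= −√(8/35))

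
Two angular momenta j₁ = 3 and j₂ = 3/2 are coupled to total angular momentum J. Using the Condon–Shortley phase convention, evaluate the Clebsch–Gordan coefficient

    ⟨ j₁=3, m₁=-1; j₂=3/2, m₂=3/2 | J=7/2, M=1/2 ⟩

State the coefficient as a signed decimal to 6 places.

-0.617213  (= −√(8/21))

j₁+j₂−J=1  J+j₁−j₂=5  J−j₁+j₂=2  j₁+j₂+J+1=9
(j₁±m₁, j₂±m₂, J±M) = (2,4,3,0,4,3)
P² = 1536/7
sum k=1..1:
  [1] −1/24 = -1/24
S = -1/24
C² = P²·S² = 8/21 ; C = -0.617213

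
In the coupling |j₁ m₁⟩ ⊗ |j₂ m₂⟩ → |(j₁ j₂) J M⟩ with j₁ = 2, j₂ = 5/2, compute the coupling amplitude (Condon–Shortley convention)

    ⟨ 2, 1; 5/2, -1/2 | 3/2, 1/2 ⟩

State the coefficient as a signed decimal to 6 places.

j₁+j₂−J=3  J+j₁−j₂=1  J−j₁+j₂=2  j₁+j₂+J+1=7
(j₁±m₁, j₂±m₂, J±M) = (3,1,2,3,2,1)
P² = 48/35
sum k=0..1:
  [0] +1/12 = 1/12
  [1] −1/2 = -1/2
S = -5/12
C² = P²·S² = 5/21 ; C = -0.487950

−√(5/21) ≈ -0.487950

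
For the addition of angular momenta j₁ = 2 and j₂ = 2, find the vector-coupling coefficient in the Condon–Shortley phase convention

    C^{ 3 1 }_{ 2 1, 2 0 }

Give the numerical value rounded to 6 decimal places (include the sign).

+√(1/5) ≈ +0.447214

√[7·1!3!3!/8! · 3!1!2!2!4!2!] = √(36/5)
  +(−1)^0/∏(0,1,1,2,2,1)! = 1/4  (running 1/4)
  +(−1)^1/∏(1,0,0,1,3,2)! = -1/12  (running 1/6)
⟨..|..⟩ = √(36/5)·(1/6) = +0.447214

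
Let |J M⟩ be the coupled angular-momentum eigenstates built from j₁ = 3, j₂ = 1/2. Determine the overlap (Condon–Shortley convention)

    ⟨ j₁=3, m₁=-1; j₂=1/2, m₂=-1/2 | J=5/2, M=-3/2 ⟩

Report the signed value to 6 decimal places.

j₁+j₂−J=1  J+j₁−j₂=5  J−j₁+j₂=0  j₁+j₂+J+1=7
(j₁±m₁, j₂±m₂, J±M) = (2,4,0,1,1,4)
P² = 1152/7
sum k=0..0:
  [0] +1/24 = 1/24
S = 1/24
C² = P²·S² = 2/7 ; C = +0.534522

+0.534522  (= +√(2/7))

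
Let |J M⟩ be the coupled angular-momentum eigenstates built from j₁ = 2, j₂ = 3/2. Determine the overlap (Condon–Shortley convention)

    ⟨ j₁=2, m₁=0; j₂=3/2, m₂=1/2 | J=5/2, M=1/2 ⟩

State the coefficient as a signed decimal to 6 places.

−√(3/35) = -0.292770

j₁+j₂−J=1  J+j₁−j₂=3  J−j₁+j₂=2  j₁+j₂+J+1=7
(j₁±m₁, j₂±m₂, J±M) = (2,2,2,1,3,2)
P² = 48/35
sum k=0..1:
  [0] +1/4 = 1/4
  [1] −1/2 = -1/2
S = -1/4
C² = P²·S² = 3/35 ; C = -0.292770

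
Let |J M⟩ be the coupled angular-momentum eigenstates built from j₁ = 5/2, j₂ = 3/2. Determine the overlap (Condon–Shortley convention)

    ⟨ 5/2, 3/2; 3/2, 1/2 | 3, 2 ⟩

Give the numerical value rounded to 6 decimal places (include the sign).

+√(1/12) ≈ +0.288675

√[7·1!4!2!/8! · 4!1!2!1!5!1!] = √(48)
  +(−1)^0/∏(0,1,1,2,3,0)! = 1/12  (running 1/12)
  +(−1)^1/∏(1,0,0,1,4,1)! = -1/24  (running 1/24)
⟨..|..⟩ = √(48)·(1/24) = +0.288675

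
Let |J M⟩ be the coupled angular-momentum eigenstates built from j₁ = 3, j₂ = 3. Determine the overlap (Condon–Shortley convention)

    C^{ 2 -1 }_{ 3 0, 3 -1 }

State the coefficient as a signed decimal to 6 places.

triangle: 4!·2!·2!/9! = 96/362880
(j±m)!: 3!·3!·2!·4!·1!·3! = 10368
prefactor² = (2J+1)·Δ·N² = 96/7
  k=1: −1/(1!·3!·2!·1!·0!·1!) = -1/12
  k=2: +1/(2!·2!·1!·0!·1!·2!) = 1/8
Σ = 1/24  ⇒  CG² = 96/7·1/24² = 1/42
CG = +√(1/42) = +0.154303

+0.154303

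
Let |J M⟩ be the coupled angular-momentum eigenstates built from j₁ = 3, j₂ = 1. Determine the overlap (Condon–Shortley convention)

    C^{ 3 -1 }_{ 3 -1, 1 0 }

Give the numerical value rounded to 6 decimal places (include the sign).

−√(1/12) ≈ -0.288675

√[7·1!5!1!/8! · 2!4!1!1!2!4!] = √(48)
  +(−1)^0/∏(0,1,4,1,1,0)! = 1/24  (running 1/24)
  +(−1)^1/∏(1,0,3,0,2,1)! = -1/12  (running -1/24)
⟨..|..⟩ = √(48)·(-1/24) = -0.288675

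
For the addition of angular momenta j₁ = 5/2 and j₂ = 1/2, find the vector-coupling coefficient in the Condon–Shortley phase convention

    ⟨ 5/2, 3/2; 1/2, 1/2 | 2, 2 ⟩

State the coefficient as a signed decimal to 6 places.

−√(1/6) ≈ -0.408248

j₁+j₂−J=1  J+j₁−j₂=4  J−j₁+j₂=0  j₁+j₂+J+1=6
(j₁±m₁, j₂±m₂, J±M) = (4,1,1,0,4,0)
P² = 96
sum k=1..1:
  [1] −1/24 = -1/24
S = -1/24
C² = P²·S² = 1/6 ; C = -0.408248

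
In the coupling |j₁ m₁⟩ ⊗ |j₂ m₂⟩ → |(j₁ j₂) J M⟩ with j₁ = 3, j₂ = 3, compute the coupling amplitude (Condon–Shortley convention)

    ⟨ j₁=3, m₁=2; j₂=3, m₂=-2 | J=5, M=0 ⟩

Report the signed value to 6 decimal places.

j₁+j₂−J=1  J+j₁−j₂=5  J−j₁+j₂=5  j₁+j₂+J+1=12
(j₁±m₁, j₂±m₂, J±M) = (5,1,1,5,5,5)
P² = 480000/7
sum k=0..1:
  [0] +1/576 = 1/576
  [1] −1/14400 = -1/14400
S = 1/600
C² = P²·S² = 4/21 ; C = +0.436436

+√(4/21) = +0.436436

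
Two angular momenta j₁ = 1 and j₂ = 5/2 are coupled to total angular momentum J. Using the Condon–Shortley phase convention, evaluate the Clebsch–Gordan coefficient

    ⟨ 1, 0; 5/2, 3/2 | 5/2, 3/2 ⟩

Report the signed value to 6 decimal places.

triangle: 1!×1!×4!/7! = 24/5040
(j±m)!: 1!×1!×4!×1!×4!×1! = 576
prefactor² = (2J+1)×Δ×N² = 576/35
  k=0: +1/(0!×1!×1!×4!×0!×0!) = 1/24
  k=1: −1/(1!×0!×0!×3!×1!×1!) = -1/6
Σ = -1/8  ⇒  CG² = 576/35×(-1/8)² = 9/35
CG = −√(9/35) = -0.507093

−√(9/35) = -0.507093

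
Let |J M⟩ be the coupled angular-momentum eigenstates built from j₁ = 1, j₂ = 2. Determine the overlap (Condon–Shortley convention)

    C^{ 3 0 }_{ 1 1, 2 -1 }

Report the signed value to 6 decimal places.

+√(1/5) = +0.447214

j₁+j₂−J=0  J+j₁−j₂=2  J−j₁+j₂=4  j₁+j₂+J+1=7
(j₁±m₁, j₂±m₂, J±M) = (2,0,1,3,3,3)
P² = 144/5
sum k=0..0:
  [0] +1/12 = 1/12
S = 1/12
C² = P²·S² = 1/5 ; C = +0.447214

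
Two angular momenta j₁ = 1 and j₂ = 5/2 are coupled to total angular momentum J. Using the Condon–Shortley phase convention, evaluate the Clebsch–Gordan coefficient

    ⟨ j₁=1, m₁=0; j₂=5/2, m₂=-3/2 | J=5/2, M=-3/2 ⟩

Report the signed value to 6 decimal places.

√[6·1!1!4!/7! · 1!1!1!4!1!4!] = √(576/35)
  +(−1)^0/∏(0,1,1,1,0,3)! = 1/6  (running 1/6)
  +(−1)^1/∏(1,0,0,0,1,4)! = -1/24  (running 1/8)
⟨..|..⟩ = √(576/35)·(1/8) = +0.507093

+√(9/35) ≈ +0.507093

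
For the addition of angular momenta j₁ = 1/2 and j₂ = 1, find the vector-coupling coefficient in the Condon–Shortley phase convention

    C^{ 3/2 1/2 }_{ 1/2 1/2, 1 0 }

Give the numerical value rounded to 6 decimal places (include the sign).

triangle: 0!·1!·2!/4! = 2/24
(j±m)!: 1!·0!·1!·1!·2!·1! = 2
prefactor² = (2J+1)·Δ·N² = 2/3
  k=0: +1/(0!·0!·0!·1!·1!·1!) = 1
Σ = 1  ⇒  CG² = 2/3·1² = 2/3
CG = +√(2/3) = +0.816497

+√(2/3) ≈ +0.816497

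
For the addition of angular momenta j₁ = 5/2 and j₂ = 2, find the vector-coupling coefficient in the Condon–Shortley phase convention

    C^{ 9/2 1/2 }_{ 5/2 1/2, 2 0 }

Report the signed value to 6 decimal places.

+√(10/21) = +0.690066

triangle: 0!*5!*4!/10! = 2880/3628800
(j±m)!: 3!*2!*2!*2!*5!*4! = 138240
prefactor² = (2J+1)*Δ*N² = 7680/7
  k=0: +1/(0!*0!*2!*2!*3!*2!) = 1/48
Σ = 1/48  ⇒  CG² = 7680/7*1/48² = 10/21
CG = +√(10/21) = +0.690066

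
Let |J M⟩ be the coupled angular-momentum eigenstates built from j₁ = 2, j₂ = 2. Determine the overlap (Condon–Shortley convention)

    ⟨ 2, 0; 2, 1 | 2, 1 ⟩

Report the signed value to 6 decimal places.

√[5·2!2!2!/7! · 2!2!3!1!3!1!] = √(8/7)
  +(−1)^1/∏(1,1,1,2,1,0)! = -1/2  (running -1/2)
  +(−1)^2/∏(2,0,0,1,2,1)! = 1/4  (running -1/4)
⟨..|..⟩ = √(8/7)·(-1/4) = -0.267261

−√(1/14) = -0.267261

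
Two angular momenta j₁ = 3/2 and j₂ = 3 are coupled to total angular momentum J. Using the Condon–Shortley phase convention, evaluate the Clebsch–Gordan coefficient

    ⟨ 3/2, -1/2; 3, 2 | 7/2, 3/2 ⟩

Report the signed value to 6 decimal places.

j₁+j₂−J=1  J+j₁−j₂=2  J−j₁+j₂=5  j₁+j₂+J+1=9
(j₁±m₁, j₂±m₂, J±M) = (1,2,5,1,5,2)
P² = 6400/21
sum k=0..1:
  [0] +1/240 = 1/240
  [1] −1/24 = -1/24
S = -3/80
C² = P²·S² = 3/7 ; C = -0.654654

−√(3/7) = -0.654654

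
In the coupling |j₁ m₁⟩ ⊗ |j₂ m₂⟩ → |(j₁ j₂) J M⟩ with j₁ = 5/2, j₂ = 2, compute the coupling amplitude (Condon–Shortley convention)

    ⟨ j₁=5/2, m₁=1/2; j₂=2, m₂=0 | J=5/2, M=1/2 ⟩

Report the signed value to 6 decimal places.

triangle: 2!*3!*2!/8! = 24/40320
(j±m)!: 3!*2!*2!*2!*3!*2! = 576
prefactor² = (2J+1)*Δ*N² = 72/35
  k=0: +1/(0!*2!*2!*2!*1!*0!) = 1/8
  k=1: −1/(1!*1!*1!*1!*2!*1!) = -1/2
  k=2: +1/(2!*0!*0!*0!*3!*2!) = 1/24
Σ = -1/3  ⇒  CG² = 72/35*(-1/3)² = 8/35
CG = −√(8/35) = -0.478091

-0.478091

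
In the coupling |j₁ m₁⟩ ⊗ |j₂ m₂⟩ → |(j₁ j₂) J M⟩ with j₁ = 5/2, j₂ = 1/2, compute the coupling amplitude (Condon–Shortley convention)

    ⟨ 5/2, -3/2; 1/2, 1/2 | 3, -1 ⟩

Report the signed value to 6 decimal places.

√[7·0!5!1!/7! · 1!4!1!0!2!4!] = √(192)
  +(−1)^0/∏(0,0,4,1,1,0)! = 1/24  (running 1/24)
⟨..|..⟩ = √(192)·(1/24) = +0.577350

+√(1/3) = +0.577350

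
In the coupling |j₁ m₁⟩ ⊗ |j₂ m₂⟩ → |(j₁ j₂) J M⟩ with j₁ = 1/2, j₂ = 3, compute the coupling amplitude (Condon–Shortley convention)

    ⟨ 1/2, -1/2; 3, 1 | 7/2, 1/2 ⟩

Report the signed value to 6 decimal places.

+0.654654

j₁+j₂−J=0  J+j₁−j₂=1  J−j₁+j₂=6  j₁+j₂+J+1=8
(j₁±m₁, j₂±m₂, J±M) = (0,1,4,2,4,3)
P² = 6912/7
sum k=0..0:
  [0] +1/48 = 1/48
S = 1/48
C² = P²·S² = 3/7 ; C = +0.654654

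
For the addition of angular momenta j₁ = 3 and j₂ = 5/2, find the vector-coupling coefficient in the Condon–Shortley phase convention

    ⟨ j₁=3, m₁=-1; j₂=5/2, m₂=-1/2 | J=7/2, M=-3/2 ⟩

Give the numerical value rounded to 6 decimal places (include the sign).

√[8·2!4!3!/10! · 2!4!2!3!2!5!] = √(3072/35)
  +(−1)^0/∏(0,2,4,2,0,1)! = 1/96  (running 1/96)
  +(−1)^1/∏(1,1,3,1,1,2)! = -1/12  (running -7/96)
  +(−1)^2/∏(2,0,2,0,2,3)! = 1/48  (running -5/96)
⟨..|..⟩ = √(3072/35)·(-5/96) = -0.487950

-0.487950  (= −√(5/21))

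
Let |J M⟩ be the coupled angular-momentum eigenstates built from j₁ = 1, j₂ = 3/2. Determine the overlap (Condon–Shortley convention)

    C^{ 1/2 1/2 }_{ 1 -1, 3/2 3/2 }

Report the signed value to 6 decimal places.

+0.707107

√[2·2!0!1!/4! · 0!2!3!0!1!0!] = √(2)
  +(−1)^2/∏(2,0,0,1,0,0)! = 1/2  (running 1/2)
⟨..|..⟩ = √(2)·(1/2) = +0.707107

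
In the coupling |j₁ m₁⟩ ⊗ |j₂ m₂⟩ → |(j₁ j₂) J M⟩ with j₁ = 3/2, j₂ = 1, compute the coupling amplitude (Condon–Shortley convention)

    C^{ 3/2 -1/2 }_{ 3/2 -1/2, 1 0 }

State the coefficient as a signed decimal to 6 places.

triangle: 1!·2!·1!/5! = 2/120
(j±m)!: 1!·2!·1!·1!·1!·2! = 4
prefactor² = (2J+1)·Δ·N² = 4/15
  k=0: +1/(0!·1!·2!·1!·0!·0!) = 1/2
  k=1: −1/(1!·0!·1!·0!·1!·1!) = -1
Σ = -1/2  ⇒  CG² = 4/15·(-1/2)² = 1/15
CG = −√(1/15) = -0.258199

−√(1/15) ≈ -0.258199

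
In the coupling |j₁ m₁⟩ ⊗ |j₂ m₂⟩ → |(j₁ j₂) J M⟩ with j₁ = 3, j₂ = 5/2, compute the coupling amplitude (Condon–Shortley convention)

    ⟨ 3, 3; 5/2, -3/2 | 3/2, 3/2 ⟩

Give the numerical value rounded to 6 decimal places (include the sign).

triangle: 4!×2!×1!/8! = 48/40320
(j±m)!: 6!×0!×1!×4!×3!×0! = 103680
prefactor² = (2J+1)×Δ×N² = 3456/7
  k=0: +1/(0!×4!×0!×1!×2!×0!) = 1/48
Σ = 1/48  ⇒  CG² = 3456/7×1/48² = 3/14
CG = +√(3/14) = +0.462910

+√(3/14) = +0.462910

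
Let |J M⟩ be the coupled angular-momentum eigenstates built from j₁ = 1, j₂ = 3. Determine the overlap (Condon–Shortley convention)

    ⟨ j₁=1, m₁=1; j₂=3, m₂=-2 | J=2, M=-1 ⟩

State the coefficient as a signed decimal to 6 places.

j₁+j₂−J=2  J+j₁−j₂=0  J−j₁+j₂=4  j₁+j₂+J+1=7
(j₁±m₁, j₂±m₂, J±M) = (2,0,1,5,1,3)
P² = 480/7
sum k=0..0:
  [0] +1/12 = 1/12
S = 1/12
C² = P²·S² = 10/21 ; C = +0.690066

+√(10/21) ≈ +0.690066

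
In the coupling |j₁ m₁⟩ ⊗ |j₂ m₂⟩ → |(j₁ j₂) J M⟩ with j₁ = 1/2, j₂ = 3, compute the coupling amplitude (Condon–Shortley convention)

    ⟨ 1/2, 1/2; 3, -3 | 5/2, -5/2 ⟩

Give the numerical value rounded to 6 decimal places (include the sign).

+√(6/7) = +0.925820

√[6·1!0!5!/7! · 1!0!0!6!0!5!] = √(86400/7)
  +(−1)^0/∏(0,1,0,0,0,5)! = 1/120  (running 1/120)
⟨..|..⟩ = √(86400/7)·(1/120) = +0.925820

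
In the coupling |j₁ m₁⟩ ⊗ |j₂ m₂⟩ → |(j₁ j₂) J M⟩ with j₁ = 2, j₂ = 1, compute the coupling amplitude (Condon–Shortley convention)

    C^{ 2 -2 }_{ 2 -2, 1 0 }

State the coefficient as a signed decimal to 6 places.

−√(2/3) ≈ -0.816497

triangle: 1!*3!*1!/6! = 6/720
(j±m)!: 0!*4!*1!*1!*0!*4! = 576
prefactor² = (2J+1)*Δ*N² = 24
  k=1: −1/(1!*0!*3!*0!*0!*1!) = -1/6
Σ = -1/6  ⇒  CG² = 24*(-1/6)² = 2/3
CG = −√(2/3) = -0.816497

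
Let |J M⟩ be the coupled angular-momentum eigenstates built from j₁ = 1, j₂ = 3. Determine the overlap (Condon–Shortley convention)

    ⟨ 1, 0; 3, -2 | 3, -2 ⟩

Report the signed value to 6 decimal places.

+0.577350

triangle: 1!×1!×5!/8! = 120/40320
(j±m)!: 1!×1!×1!×5!×1!×5! = 14400
prefactor² = (2J+1)×Δ×N² = 300
  k=0: +1/(0!×1!×1!×1!×0!×4!) = 1/24
  k=1: −1/(1!×0!×0!×0!×1!×5!) = -1/120
Σ = 1/30  ⇒  CG² = 300×1/30² = 1/3
CG = +√(1/3) = +0.577350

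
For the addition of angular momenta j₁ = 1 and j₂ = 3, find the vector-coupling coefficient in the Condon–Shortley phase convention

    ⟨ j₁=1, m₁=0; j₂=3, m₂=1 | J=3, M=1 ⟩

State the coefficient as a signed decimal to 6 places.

−√(1/12) = -0.288675

√[7·1!1!5!/8! · 1!1!4!2!4!2!] = √(48)
  +(−1)^0/∏(0,1,1,4,0,1)! = 1/24  (running 1/24)
  +(−1)^1/∏(1,0,0,3,1,2)! = -1/12  (running -1/24)
⟨..|..⟩ = √(48)·(-1/24) = -0.288675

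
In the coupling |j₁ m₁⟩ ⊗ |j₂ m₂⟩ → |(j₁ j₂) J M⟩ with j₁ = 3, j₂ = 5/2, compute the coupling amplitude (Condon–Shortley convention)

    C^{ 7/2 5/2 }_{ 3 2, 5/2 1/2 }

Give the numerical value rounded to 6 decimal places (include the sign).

j₁+j₂−J=2  J+j₁−j₂=4  J−j₁+j₂=3  j₁+j₂+J+1=10
(j₁±m₁, j₂±m₂, J±M) = (5,1,3,2,6,1)
P² = 4608/7
sum k=0..1:
  [0] +1/72 = 1/72
  [1] −1/48 = -1/48
S = -1/144
C² = P²·S² = 2/63 ; C = -0.178174

−√(2/63) ≈ -0.178174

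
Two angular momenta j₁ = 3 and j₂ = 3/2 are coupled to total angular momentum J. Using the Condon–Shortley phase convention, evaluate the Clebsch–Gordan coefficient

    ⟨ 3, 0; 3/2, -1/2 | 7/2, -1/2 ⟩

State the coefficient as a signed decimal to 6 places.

√[8·1!5!2!/9! · 3!3!1!2!3!4!] = √(384/7)
  +(−1)^0/∏(0,1,3,1,2,1)! = 1/12  (running 1/12)
  +(−1)^1/∏(1,0,2,0,3,2)! = -1/24  (running 1/24)
⟨..|..⟩ = √(384/7)·(1/24) = +0.308607

+0.308607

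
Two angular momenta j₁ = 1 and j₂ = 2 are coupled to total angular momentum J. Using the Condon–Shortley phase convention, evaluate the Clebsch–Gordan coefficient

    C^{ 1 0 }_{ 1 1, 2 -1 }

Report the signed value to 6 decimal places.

+√(3/10) = +0.547723

triangle: 2!·0!·2!/5! = 4/120
(j±m)!: 2!·0!·1!·3!·1!·1! = 12
prefactor² = (2J+1)·Δ·N² = 6/5
  k=0: +1/(0!·2!·0!·1!·0!·1!) = 1/2
Σ = 1/2  ⇒  CG² = 6/5·1/2² = 3/10
CG = +√(3/10) = +0.547723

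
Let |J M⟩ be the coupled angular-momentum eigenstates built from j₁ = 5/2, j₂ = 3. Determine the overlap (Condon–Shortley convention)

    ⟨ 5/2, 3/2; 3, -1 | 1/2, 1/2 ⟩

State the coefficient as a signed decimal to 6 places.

−√(2/21) = -0.308607

triangle: 5!×0!×1!/7! = 120/5040
(j±m)!: 4!×1!×2!×4!×1!×0! = 1152
prefactor² = (2J+1)×Δ×N² = 384/7
  k=1: −1/(1!×4!×0!×1!×0!×0!) = -1/24
Σ = -1/24  ⇒  CG² = 384/7×(-1/24)² = 2/21
CG = −√(2/21) = -0.308607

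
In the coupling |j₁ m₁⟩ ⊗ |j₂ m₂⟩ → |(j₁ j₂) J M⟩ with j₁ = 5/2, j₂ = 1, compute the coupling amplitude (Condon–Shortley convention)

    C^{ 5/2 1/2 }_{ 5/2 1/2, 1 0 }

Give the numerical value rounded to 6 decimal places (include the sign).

triangle: 1!·4!·1!/7! = 24/5040
(j±m)!: 3!·2!·1!·1!·3!·2! = 144
prefactor² = (2J+1)·Δ·N² = 144/35
  k=0: +1/(0!·1!·2!·1!·2!·0!) = 1/4
  k=1: −1/(1!·0!·1!·0!·3!·1!) = -1/6
Σ = 1/12  ⇒  CG² = 144/35·1/12² = 1/35
CG = +√(1/35) = +0.169031

+0.169031  (= +√(1/35))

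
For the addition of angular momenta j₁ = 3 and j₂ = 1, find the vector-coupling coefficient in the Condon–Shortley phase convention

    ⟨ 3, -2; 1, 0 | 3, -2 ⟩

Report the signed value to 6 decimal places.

√[7·1!5!1!/8! · 1!5!1!1!1!5!] = √(300)
  +(−1)^0/∏(0,1,5,1,0,0)! = 1/120  (running 1/120)
  +(−1)^1/∏(1,0,4,0,1,1)! = -1/24  (running -1/30)
⟨..|..⟩ = √(300)·(-1/30) = -0.577350

-0.577350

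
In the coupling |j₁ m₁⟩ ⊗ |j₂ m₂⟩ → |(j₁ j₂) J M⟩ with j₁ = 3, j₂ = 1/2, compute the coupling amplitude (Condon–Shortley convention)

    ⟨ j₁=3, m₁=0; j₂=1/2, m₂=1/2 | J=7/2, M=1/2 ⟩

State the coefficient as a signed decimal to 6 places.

√[8·0!6!1!/8! · 3!3!1!0!4!3!] = √(5184/7)
  +(−1)^0/∏(0,0,3,1,3,0)! = 1/36  (running 1/36)
⟨..|..⟩ = √(5184/7)·(1/36) = +0.755929

+0.755929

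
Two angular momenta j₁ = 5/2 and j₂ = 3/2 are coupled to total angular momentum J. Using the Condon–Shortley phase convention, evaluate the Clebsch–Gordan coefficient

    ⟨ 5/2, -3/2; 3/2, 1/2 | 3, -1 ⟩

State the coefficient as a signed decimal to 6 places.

−√(49/120) ≈ -0.639010

j₁+j₂−J=1  J+j₁−j₂=4  J−j₁+j₂=2  j₁+j₂+J+1=8
(j₁±m₁, j₂±m₂, J±M) = (1,4,2,1,2,4)
P² = 96/5
sum k=0..1:
  [0] +1/48 = 1/48
  [1] −1/6 = -1/6
S = -7/48
C² = P²·S² = 49/120 ; C = -0.639010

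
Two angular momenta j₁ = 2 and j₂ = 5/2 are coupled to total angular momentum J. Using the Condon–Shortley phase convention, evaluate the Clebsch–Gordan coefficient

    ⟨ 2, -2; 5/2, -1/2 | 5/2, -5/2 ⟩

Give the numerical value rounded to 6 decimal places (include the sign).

+√(3/14) = +0.462910

√[6·2!2!3!/8! · 0!4!2!3!0!5!] = √(864/7)
  +(−1)^2/∏(2,0,2,0,0,3)! = 1/24  (running 1/24)
⟨..|..⟩ = √(864/7)·(1/24) = +0.462910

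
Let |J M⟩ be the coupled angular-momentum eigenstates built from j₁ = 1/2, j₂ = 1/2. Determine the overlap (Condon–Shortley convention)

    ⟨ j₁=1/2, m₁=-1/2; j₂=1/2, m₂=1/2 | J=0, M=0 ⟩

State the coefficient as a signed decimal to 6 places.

-0.707107

j₁+j₂−J=1  J+j₁−j₂=0  J−j₁+j₂=0  j₁+j₂+J+1=2
(j₁±m₁, j₂±m₂, J±M) = (0,1,1,0,0,0)
P² = 1/2
sum k=1..1:
  [1] −1/1 = -1
S = -1
C² = P²·S² = 1/2 ; C = -0.707107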